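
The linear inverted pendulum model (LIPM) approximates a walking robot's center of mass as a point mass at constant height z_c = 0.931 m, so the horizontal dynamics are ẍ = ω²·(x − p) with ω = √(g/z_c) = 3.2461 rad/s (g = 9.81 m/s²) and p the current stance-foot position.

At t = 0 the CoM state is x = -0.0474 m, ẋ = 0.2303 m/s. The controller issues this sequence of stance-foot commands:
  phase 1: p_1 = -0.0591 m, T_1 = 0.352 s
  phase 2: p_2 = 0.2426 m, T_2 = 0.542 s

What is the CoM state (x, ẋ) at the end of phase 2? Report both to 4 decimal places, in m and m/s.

x = 0.0913, ẋ = -0.3121

phase 1: p=-0.0591, T=0.352, ωT=1.142627, cosh=1.726987, sinh=1.408007; start (x,ẋ)=(-0.047400, 0.230300) → end (x,ẋ)=(0.060999, 0.451200)
phase 2: p=0.2426, T=0.542, ωT=1.759386, cosh=2.990511, sinh=2.818360; start (x,ẋ)=(0.060999, 0.451200) → end (x,ẋ)=(0.091266, -0.312089)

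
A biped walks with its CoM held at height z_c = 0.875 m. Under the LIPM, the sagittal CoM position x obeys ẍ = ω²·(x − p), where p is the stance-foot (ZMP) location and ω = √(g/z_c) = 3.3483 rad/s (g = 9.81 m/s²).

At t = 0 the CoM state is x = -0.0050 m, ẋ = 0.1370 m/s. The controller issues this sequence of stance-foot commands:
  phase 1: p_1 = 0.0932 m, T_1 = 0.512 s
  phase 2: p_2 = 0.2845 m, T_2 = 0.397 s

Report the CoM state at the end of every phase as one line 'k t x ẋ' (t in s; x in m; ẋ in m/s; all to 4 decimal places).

1 0.5120 -0.0784 -0.4906
2 0.9090 -0.7065 -3.1263

phase 1: p=0.0932, T=0.512, ωT=1.714330, cosh=2.866518, sinh=2.686434; start (x,ẋ)=(-0.005000, 0.137000) → end (x,ẋ)=(-0.078373, -0.490595)
phase 2: p=0.2845, T=0.397, ωT=1.329275, cosh=2.021486, sinh=1.756817; start (x,ẋ)=(-0.078373, -0.490595) → end (x,ẋ)=(-0.706453, -3.126278)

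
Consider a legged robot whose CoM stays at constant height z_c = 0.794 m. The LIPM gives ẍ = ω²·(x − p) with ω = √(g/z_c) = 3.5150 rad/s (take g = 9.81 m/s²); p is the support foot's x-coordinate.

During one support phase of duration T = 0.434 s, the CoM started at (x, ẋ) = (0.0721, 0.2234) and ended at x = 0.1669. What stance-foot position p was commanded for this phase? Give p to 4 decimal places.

p = 0.1036

ωT = 3.5150·0.434 = 1.525510; cosh(ωT) = 2.407499, sinh(ωT) = 2.189989
x(T) = p + (x₀−p)·cosh(ωT) + (ẋ₀/ω)·sinh(ωT) ⇒ p·(1 − cosh) = x(T) − x₀·cosh − (ẋ₀/ω)·sinh
numerator   = 0.1669 − (0.0721)·2.407499 − (0.2234/3.5150)·2.189989 = -0.145868
denominator = 1 − 2.407499 = -1.407499
p = -0.145868 / -1.407499 = 0.1036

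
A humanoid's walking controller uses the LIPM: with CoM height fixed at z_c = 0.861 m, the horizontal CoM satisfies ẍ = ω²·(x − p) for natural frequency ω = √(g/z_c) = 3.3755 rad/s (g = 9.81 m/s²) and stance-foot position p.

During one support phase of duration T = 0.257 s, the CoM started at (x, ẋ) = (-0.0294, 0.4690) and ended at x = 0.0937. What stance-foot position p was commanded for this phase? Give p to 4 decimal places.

ωT = 3.3755·0.257 = 0.867504; cosh(ωT) = 1.400479, sinh(ωT) = 0.980480
x(T) = p + (x₀−p)·cosh(ωT) + (ẋ₀/ω)·sinh(ωT) ⇒ p·(1 − cosh) = x(T) − x₀·cosh − (ẋ₀/ω)·sinh
numerator   = 0.0937 − (-0.0294)·1.400479 − (0.4690/3.3755)·0.980480 = -0.001356
denominator = 1 − 1.400479 = -0.400479
p = -0.001356 / -0.400479 = 0.0034

p = 0.0034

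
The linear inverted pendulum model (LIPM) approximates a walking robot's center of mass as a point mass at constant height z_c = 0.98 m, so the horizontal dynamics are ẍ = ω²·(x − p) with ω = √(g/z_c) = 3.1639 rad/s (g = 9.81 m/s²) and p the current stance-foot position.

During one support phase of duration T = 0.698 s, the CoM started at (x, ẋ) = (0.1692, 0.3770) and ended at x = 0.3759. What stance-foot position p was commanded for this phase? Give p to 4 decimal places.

ωT = 3.1639·0.698 = 2.208402; cosh(ωT) = 4.605519, sinh(ωT) = 4.495643
x(T) = p + (x₀−p)·cosh(ωT) + (ẋ₀/ω)·sinh(ωT) ⇒ p·(1 − cosh) = x(T) − x₀·cosh − (ẋ₀/ω)·sinh
numerator   = 0.3759 − (0.1692)·4.605519 − (0.3770/3.1639)·4.495643 = -0.939040
denominator = 1 − 4.605519 = -3.605519
p = -0.939040 / -3.605519 = 0.2604

p = 0.2604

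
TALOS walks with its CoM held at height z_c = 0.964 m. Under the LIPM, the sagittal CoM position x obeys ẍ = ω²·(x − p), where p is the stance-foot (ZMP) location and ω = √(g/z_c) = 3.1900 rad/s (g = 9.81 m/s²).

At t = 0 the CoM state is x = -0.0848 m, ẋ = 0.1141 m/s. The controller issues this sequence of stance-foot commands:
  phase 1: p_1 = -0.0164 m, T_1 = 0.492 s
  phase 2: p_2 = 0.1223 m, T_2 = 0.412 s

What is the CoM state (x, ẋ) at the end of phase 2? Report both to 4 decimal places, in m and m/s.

phase 1: p=-0.0164, T=0.492, ωT=1.569480, cosh=2.506151, sinh=2.297998; start (x,ẋ)=(-0.084800, 0.114100) → end (x,ẋ)=(-0.105626, -0.215462)
phase 2: p=0.1223, T=0.412, ωT=1.314280, cosh=1.995369, sinh=1.726701; start (x,ẋ)=(-0.105626, -0.215462) → end (x,ẋ)=(-0.449123, -1.685383)

x = -0.4491, ẋ = -1.6854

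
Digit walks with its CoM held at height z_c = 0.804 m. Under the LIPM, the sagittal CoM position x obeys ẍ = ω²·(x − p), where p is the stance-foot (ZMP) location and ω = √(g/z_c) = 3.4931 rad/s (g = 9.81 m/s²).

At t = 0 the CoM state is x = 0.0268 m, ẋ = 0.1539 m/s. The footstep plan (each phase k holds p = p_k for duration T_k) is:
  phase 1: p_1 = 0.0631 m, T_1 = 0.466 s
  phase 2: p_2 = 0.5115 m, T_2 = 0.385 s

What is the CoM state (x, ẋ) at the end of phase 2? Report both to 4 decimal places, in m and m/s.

x = -0.3336, ẋ = -2.5293

phase 1: p=0.0631, T=0.466, ωT=1.627785, cosh=2.644472, sinh=2.448108; start (x,ẋ)=(0.026800, 0.153900) → end (x,ẋ)=(0.074965, 0.096565)
phase 2: p=0.5115, T=0.385, ωT=1.344844, cosh=2.049083, sinh=1.788503; start (x,ẋ)=(0.074965, 0.096565) → end (x,ẋ)=(-0.333554, -2.529346)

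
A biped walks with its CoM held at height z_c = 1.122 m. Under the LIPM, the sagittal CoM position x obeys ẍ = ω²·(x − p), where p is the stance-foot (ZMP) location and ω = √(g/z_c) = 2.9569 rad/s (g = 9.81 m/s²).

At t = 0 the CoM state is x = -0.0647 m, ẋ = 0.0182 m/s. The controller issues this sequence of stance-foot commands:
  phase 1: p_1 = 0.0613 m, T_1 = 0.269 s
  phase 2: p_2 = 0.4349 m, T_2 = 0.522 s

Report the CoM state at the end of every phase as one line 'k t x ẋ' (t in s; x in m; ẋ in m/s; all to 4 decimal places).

1 0.2690 -0.1013 -0.3043
2 0.7910 -1.1072 -4.2861

phase 1: p=0.0613, T=0.269, ωT=0.795406, cosh=1.333369, sinh=0.881971; start (x,ẋ)=(-0.064700, 0.018200) → end (x,ẋ)=(-0.101276, -0.304328)
phase 2: p=0.4349, T=0.522, ωT=1.543502, cosh=2.447293, sinh=2.233661; start (x,ẋ)=(-0.101276, -0.304328) → end (x,ẋ)=(-1.107171, -4.286067)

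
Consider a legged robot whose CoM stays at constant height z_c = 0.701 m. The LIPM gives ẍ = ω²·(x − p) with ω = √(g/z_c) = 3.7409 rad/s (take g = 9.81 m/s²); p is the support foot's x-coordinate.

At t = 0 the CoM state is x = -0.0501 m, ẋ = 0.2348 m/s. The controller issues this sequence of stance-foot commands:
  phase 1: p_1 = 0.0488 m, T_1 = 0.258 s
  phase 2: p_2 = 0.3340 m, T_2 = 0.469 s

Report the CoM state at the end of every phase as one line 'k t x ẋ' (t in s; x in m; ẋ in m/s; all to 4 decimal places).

phase 1: p=0.0488, T=0.258, ωT=0.965152, cosh=1.503056, sinh=1.122131; start (x,ẋ)=(-0.050100, 0.234800) → end (x,ẋ)=(-0.029421, -0.062243)
phase 2: p=0.3340, T=0.469, ωT=1.754482, cosh=2.976725, sinh=2.803728; start (x,ẋ)=(-0.029421, -0.062243) → end (x,ẋ)=(-0.794454, -3.997009)

1 0.2580 -0.0294 -0.0622
2 0.7270 -0.7945 -3.9970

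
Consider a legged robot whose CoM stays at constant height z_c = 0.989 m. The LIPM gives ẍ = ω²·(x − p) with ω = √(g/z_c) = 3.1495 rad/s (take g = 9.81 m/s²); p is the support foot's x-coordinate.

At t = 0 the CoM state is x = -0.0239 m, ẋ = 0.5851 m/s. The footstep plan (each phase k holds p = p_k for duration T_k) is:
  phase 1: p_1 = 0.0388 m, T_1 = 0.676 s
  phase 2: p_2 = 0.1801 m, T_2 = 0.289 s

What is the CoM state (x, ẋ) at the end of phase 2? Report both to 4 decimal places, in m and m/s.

phase 1: p=0.0388, T=0.676, ωT=2.129062, cosh=4.262963, sinh=4.144014; start (x,ẋ)=(-0.023900, 0.585100) → end (x,ẋ)=(0.541369, 1.675926)
phase 2: p=0.1801, T=0.289, ωT=0.910206, cosh=1.443637, sinh=1.041196; start (x,ẋ)=(0.541369, 1.675926) → end (x,ẋ)=(1.255687, 3.604118)

x = 1.2557, ẋ = 3.6041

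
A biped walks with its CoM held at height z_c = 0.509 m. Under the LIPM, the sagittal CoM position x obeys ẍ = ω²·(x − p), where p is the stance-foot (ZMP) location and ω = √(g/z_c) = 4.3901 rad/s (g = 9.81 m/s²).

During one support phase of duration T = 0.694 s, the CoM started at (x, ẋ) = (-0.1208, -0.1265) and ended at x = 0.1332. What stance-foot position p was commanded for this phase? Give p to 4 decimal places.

p = -0.1791

ωT = 4.3901·0.694 = 3.046729; cosh(ωT) = 10.546956, sinh(ωT) = 10.499442
x(T) = p + (x₀−p)·cosh(ωT) + (ẋ₀/ω)·sinh(ωT) ⇒ p·(1 − cosh) = x(T) − x₀·cosh − (ẋ₀/ω)·sinh
numerator   = 0.1332 − (-0.1208)·10.546956 − (-0.1265/4.3901)·10.499442 = 1.709812
denominator = 1 − 10.546956 = -9.546956
p = 1.709812 / -9.546956 = -0.1791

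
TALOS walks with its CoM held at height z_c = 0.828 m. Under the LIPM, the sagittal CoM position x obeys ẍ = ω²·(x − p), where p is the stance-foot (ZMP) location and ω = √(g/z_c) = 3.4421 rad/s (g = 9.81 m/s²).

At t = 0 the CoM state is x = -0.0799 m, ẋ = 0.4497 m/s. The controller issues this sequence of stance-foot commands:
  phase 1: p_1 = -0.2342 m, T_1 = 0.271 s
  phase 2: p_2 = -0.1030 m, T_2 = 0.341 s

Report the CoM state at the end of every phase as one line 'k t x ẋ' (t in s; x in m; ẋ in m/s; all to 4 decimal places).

phase 1: p=-0.2342, T=0.271, ωT=0.932809, cosh=1.467543, sinh=1.074096; start (x,ẋ)=(-0.079900, 0.449700) → end (x,ẋ)=(0.132569, 1.230424)
phase 2: p=-0.1030, T=0.341, ωT=1.173756, cosh=1.771660, sinh=1.462457; start (x,ẋ)=(0.132569, 1.230424) → end (x,ẋ)=(0.837123, 3.365731)

1 0.2710 0.1326 1.2304
2 0.6120 0.8371 3.3657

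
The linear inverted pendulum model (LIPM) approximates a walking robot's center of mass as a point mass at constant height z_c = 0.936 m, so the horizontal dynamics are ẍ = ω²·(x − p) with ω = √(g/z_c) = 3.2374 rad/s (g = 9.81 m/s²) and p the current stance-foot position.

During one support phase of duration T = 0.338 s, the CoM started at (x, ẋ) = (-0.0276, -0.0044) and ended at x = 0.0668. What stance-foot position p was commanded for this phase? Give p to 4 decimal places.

p = -0.1732

ωT = 3.2374·0.338 = 1.094241; cosh(ωT) = 1.660854, sinh(ωT) = 1.326061
x(T) = p + (x₀−p)·cosh(ωT) + (ẋ₀/ω)·sinh(ωT) ⇒ p·(1 − cosh) = x(T) − x₀·cosh − (ẋ₀/ω)·sinh
numerator   = 0.0668 − (-0.0276)·1.660854 − (-0.0044/3.2374)·1.326061 = 0.114442
denominator = 1 − 1.660854 = -0.660854
p = 0.114442 / -0.660854 = -0.1732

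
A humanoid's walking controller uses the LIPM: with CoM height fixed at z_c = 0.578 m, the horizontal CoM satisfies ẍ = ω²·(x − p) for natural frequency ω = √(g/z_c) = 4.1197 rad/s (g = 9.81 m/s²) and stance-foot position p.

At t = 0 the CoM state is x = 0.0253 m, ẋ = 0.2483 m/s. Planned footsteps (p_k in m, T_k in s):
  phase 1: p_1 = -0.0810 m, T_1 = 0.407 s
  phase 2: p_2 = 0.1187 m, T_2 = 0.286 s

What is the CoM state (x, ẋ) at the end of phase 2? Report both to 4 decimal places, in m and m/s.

x = 1.2119, ẋ = 4.7459

phase 1: p=-0.0810, T=0.407, ωT=1.676718, cosh=2.767481, sinh=2.580494; start (x,ẋ)=(0.025300, 0.248300) → end (x,ẋ)=(0.368713, 1.817226)
phase 2: p=0.1187, T=0.286, ωT=1.178234, cosh=1.778227, sinh=1.470405; start (x,ẋ)=(0.368713, 1.817226) → end (x,ẋ)=(1.211885, 4.745927)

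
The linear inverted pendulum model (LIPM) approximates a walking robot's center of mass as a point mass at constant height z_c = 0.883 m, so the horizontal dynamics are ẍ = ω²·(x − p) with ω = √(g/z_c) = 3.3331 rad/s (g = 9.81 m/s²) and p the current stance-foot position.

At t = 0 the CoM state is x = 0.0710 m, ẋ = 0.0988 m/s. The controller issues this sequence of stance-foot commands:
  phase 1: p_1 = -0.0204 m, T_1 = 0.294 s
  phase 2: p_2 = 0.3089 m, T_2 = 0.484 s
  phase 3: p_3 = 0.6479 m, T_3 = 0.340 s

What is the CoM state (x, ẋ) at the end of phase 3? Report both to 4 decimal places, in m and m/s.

phase 1: p=-0.0204, T=0.294, ωT=0.979931, cosh=1.519805, sinh=1.144468; start (x,ẋ)=(0.071000, 0.098800) → end (x,ẋ)=(0.152435, 0.498814)
phase 2: p=0.3089, T=0.484, ωT=1.613220, cosh=2.609097, sinh=2.409852; start (x,ẋ)=(0.152435, 0.498814) → end (x,ẋ)=(0.261312, 0.044680)
phase 3: p=0.6479, T=0.340, ωT=1.133254, cosh=1.713865, sinh=1.391881; start (x,ẋ)=(0.261312, 0.044680) → end (x,ẋ)=(0.003998, -1.716914)

x = 0.0040, ẋ = -1.7169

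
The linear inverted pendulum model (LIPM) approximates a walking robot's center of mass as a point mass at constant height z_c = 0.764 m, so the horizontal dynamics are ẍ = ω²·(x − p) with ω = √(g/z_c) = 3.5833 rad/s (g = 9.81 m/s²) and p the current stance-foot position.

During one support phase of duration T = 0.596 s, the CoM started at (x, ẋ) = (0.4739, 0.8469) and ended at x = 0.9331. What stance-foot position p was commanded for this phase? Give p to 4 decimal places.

ωT = 3.5833·0.596 = 2.135647; cosh(ωT) = 4.290343, sinh(ωT) = 4.172175
x(T) = p + (x₀−p)·cosh(ωT) + (ẋ₀/ω)·sinh(ωT) ⇒ p·(1 − cosh) = x(T) − x₀·cosh − (ẋ₀/ω)·sinh
numerator   = 0.9331 − (0.4739)·4.290343 − (0.8469/3.5833)·4.172175 = -2.086172
denominator = 1 − 4.290343 = -3.290343
p = -2.086172 / -3.290343 = 0.6340

p = 0.6340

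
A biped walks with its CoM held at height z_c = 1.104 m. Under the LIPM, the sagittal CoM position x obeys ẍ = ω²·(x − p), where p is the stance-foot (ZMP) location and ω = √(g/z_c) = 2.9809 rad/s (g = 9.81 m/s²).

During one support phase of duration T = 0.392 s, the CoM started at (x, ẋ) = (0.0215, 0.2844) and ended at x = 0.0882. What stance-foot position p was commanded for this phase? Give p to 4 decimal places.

ωT = 2.9809·0.392 = 1.168513; cosh(ωT) = 1.764017, sinh(ωT) = 1.453188
x(T) = p + (x₀−p)·cosh(ωT) + (ẋ₀/ω)·sinh(ωT) ⇒ p·(1 − cosh) = x(T) − x₀·cosh − (ẋ₀/ω)·sinh
numerator   = 0.0882 − (0.0215)·1.764017 − (0.2844/2.9809)·1.453188 = -0.088371
denominator = 1 − 1.764017 = -0.764017
p = -0.088371 / -0.764017 = 0.1157

p = 0.1157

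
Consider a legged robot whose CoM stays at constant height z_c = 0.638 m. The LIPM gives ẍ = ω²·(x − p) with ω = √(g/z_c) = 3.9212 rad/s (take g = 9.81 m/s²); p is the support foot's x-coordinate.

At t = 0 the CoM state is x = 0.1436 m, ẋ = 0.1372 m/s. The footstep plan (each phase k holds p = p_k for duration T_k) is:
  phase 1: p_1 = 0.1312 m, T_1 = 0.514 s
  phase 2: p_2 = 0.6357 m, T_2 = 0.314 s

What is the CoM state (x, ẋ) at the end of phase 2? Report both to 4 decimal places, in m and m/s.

x = 0.3066, ẋ = -0.7093

phase 1: p=0.1312, T=0.514, ωT=2.015497, cosh=3.818854, sinh=3.685600; start (x,ẋ)=(0.143600, 0.137200) → end (x,ẋ)=(0.307510, 0.703151)
phase 2: p=0.6357, T=0.314, ωT=1.231257, cosh=1.858729, sinh=1.566803; start (x,ẋ)=(0.307510, 0.703151) → end (x,ẋ)=(0.306644, -0.709347)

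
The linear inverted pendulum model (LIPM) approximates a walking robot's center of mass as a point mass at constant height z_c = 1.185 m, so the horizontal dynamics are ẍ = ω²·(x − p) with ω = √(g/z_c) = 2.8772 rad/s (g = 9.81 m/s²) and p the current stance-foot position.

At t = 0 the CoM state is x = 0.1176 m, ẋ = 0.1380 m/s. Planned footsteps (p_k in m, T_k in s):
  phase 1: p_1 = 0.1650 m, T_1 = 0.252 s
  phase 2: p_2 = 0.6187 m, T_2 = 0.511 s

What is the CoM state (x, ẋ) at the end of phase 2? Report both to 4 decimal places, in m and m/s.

x = -0.4231, ẋ = -2.6668

phase 1: p=0.1650, T=0.252, ωT=0.725054, cosh=1.274571, sinh=0.790273; start (x,ẋ)=(0.117600, 0.138000) → end (x,ẋ)=(0.142489, 0.068114)
phase 2: p=0.6187, T=0.511, ωT=1.470249, cosh=2.290094, sinh=2.060225; start (x,ẋ)=(0.142489, 0.068114) → end (x,ẋ)=(-0.423094, -2.666837)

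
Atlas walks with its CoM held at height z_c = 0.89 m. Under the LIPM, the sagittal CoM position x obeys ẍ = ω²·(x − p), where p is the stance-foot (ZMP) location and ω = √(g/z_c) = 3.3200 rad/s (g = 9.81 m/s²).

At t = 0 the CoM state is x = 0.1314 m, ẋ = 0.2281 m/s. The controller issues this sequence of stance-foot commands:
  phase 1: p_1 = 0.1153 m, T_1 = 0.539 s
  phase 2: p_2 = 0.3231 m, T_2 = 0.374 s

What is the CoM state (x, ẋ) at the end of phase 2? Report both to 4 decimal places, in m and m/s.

x = 0.8108, ẋ = 1.8269

phase 1: p=0.1153, T=0.539, ωT=1.789480, cosh=3.076693, sinh=2.909646; start (x,ẋ)=(0.131400, 0.228100) → end (x,ẋ)=(0.364741, 0.857320)
phase 2: p=0.3231, T=0.374, ωT=1.241680, cosh=1.875161, sinh=1.586263; start (x,ẋ)=(0.364741, 0.857320) → end (x,ẋ)=(0.810803, 1.826913)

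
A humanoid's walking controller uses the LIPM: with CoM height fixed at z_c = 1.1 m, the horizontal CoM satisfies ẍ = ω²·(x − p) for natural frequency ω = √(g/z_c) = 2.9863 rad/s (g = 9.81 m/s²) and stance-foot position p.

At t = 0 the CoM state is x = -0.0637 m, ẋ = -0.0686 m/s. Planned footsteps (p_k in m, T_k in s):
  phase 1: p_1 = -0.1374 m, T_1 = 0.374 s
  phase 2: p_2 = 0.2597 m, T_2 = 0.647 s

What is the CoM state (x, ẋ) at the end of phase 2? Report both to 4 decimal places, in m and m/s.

phase 1: p=-0.1374, T=0.374, ωT=1.116876, cosh=1.691298, sinh=1.363997; start (x,ẋ)=(-0.063700, -0.068600) → end (x,ẋ)=(-0.044085, 0.184180)
phase 2: p=0.2597, T=0.647, ωT=1.932136, cosh=3.524541, sinh=3.379702; start (x,ẋ)=(-0.044085, 0.184180) → end (x,ẋ)=(-0.602558, -2.416889)

x = -0.6026, ẋ = -2.4169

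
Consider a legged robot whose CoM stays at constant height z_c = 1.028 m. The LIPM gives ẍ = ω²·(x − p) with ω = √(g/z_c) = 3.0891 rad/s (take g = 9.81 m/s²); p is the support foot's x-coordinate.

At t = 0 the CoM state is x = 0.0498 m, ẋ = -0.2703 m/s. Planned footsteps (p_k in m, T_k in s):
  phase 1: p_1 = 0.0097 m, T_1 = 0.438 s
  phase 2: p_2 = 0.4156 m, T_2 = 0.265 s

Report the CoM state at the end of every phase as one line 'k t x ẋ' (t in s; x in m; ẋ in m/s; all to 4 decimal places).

phase 1: p=0.0097, T=0.438, ωT=1.353026, cosh=2.063786, sinh=1.805329; start (x,ẋ)=(0.049800, -0.270300) → end (x,ẋ)=(-0.065511, -0.334210)
phase 2: p=0.4156, T=0.265, ωT=0.818612, cosh=1.354197, sinh=0.913153; start (x,ẋ)=(-0.065511, -0.334210) → end (x,ẋ)=(-0.334712, -1.809713)

1 0.4380 -0.0655 -0.3342
2 0.7030 -0.3347 -1.8097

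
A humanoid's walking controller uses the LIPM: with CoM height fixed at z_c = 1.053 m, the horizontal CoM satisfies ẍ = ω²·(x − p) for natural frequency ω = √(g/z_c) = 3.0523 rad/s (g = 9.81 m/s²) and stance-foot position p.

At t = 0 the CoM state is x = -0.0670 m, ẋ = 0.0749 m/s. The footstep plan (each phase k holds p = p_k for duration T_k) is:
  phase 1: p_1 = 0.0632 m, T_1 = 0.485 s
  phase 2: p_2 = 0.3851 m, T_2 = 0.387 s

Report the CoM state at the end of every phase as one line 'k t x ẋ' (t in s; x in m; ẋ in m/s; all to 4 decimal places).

phase 1: p=0.0632, T=0.485, ωT=1.480365, cosh=2.311053, sinh=2.083499; start (x,ẋ)=(-0.067000, 0.074900) → end (x,ẋ)=(-0.186572, -0.654904)
phase 2: p=0.3851, T=0.387, ωT=1.181240, cosh=1.782655, sinh=1.475757; start (x,ẋ)=(-0.186572, -0.654904) → end (x,ẋ)=(-0.950635, -3.742540)

1 0.4850 -0.1866 -0.6549
2 0.8720 -0.9506 -3.7425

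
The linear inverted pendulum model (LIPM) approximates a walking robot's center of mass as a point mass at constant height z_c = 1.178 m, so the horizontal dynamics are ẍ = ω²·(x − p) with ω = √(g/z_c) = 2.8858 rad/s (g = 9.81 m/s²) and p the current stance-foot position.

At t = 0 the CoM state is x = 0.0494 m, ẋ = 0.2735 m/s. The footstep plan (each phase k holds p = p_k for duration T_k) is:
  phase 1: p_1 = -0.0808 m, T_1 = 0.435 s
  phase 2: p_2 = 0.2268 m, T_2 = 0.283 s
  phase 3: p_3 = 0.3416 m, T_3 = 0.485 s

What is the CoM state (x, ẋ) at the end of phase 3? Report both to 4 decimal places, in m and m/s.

phase 1: p=-0.0808, T=0.435, ωT=1.255323, cosh=1.896978, sinh=1.611994; start (x,ẋ)=(0.049400, 0.273500) → end (x,ẋ)=(0.318962, 1.124500)
phase 2: p=0.2268, T=0.283, ωT=0.816681, cosh=1.352437, sinh=0.910541; start (x,ẋ)=(0.318962, 1.124500) → end (x,ẋ)=(0.706251, 1.762984)
phase 3: p=0.3416, T=0.485, ωT=1.399613, cosh=2.150162, sinh=1.903469; start (x,ẋ)=(0.706251, 1.762984) → end (x,ẋ)=(2.288520, 5.793739)

x = 2.2885, ẋ = 5.7937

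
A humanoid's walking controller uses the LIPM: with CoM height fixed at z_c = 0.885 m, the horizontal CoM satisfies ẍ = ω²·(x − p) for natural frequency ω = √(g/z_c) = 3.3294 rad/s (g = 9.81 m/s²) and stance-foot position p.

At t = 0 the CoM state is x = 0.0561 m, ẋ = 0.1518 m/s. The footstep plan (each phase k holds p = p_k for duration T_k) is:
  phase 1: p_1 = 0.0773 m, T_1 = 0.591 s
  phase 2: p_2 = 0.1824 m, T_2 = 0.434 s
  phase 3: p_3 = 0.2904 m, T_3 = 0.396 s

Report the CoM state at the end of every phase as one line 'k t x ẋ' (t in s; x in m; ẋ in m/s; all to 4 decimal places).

phase 1: p=0.0773, T=0.591, ωT=1.967675, cosh=3.646904, sinh=3.507123; start (x,ẋ)=(0.056100, 0.151800) → end (x,ẋ)=(0.159889, 0.306056)
phase 2: p=0.1824, T=0.434, ωT=1.444960, cosh=2.238718, sinh=2.002963; start (x,ẋ)=(0.159889, 0.306056) → end (x,ẋ)=(0.316126, 0.535052)
phase 3: p=0.2904, T=0.396, ωT=1.318442, cosh=2.002573, sinh=1.735022; start (x,ẋ)=(0.316126, 0.535052) → end (x,ẋ)=(0.620746, 1.220092)

1 0.5910 0.1599 0.3061
2 1.0250 0.3161 0.5351
3 1.4210 0.6207 1.2201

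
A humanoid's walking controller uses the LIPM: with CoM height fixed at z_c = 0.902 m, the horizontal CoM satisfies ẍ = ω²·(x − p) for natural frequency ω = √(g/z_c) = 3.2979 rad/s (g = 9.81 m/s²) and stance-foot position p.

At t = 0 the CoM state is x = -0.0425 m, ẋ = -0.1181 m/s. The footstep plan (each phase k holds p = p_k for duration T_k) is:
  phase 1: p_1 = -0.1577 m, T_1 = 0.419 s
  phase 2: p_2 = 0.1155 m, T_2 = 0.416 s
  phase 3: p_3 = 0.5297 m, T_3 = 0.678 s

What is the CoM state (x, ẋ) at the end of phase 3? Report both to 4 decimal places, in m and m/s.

phase 1: p=-0.1577, T=0.419, ωT=1.381820, cosh=2.116632, sinh=1.865511; start (x,ẋ)=(-0.042500, -0.118100) → end (x,ẋ)=(0.019331, 0.458767)
phase 2: p=0.1155, T=0.416, ωT=1.371926, cosh=2.098278, sinh=1.844661; start (x,ẋ)=(0.019331, 0.458767) → end (x,ẋ)=(0.170319, 0.377575)
phase 3: p=0.5297, T=0.678, ωT=2.235976, cosh=4.731249, sinh=4.624361; start (x,ẋ)=(0.170319, 0.377575) → end (x,ẋ)=(-0.641180, -3.694404)

x = -0.6412, ẋ = -3.6944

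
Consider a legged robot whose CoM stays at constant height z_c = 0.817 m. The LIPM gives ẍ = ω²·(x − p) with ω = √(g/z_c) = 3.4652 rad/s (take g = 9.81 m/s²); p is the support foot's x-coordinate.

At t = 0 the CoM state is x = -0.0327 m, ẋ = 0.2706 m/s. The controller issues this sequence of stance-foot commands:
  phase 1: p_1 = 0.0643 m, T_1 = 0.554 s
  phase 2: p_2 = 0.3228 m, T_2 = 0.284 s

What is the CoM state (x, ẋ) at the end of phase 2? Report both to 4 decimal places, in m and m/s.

phase 1: p=0.0643, T=0.554, ωT=1.919721, cosh=3.482851, sinh=3.336203; start (x,ẋ)=(-0.032700, 0.270600) → end (x,ẋ)=(-0.013010, -0.178920)
phase 2: p=0.3228, T=0.284, ωT=0.984117, cosh=1.524609, sinh=1.150839; start (x,ẋ)=(-0.013010, -0.178920) → end (x,ẋ)=(-0.248600, -1.611956)

x = -0.2486, ẋ = -1.6120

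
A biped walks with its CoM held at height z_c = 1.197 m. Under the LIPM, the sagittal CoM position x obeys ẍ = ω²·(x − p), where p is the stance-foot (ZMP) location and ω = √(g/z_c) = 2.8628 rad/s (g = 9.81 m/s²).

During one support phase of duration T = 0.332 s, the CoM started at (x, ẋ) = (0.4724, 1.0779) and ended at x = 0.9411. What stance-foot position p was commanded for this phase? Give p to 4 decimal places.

ωT = 2.8628·0.332 = 0.950450; cosh(ωT) = 1.486720, sinh(ωT) = 1.100153
x(T) = p + (x₀−p)·cosh(ωT) + (ẋ₀/ω)·sinh(ωT) ⇒ p·(1 − cosh) = x(T) − x₀·cosh − (ẋ₀/ω)·sinh
numerator   = 0.9411 − (0.4724)·1.486720 − (1.0779/2.8628)·1.100153 = -0.175455
denominator = 1 − 1.486720 = -0.486720
p = -0.175455 / -0.486720 = 0.3605

p = 0.3605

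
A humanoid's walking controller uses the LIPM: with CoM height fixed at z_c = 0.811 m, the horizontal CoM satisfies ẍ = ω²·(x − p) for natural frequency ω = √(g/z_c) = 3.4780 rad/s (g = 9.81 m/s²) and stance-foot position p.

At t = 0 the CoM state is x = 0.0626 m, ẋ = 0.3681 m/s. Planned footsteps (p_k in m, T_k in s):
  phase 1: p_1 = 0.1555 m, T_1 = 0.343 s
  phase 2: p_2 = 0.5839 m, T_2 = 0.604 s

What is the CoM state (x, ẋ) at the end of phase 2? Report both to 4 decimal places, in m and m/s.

phase 1: p=0.1555, T=0.343, ωT=1.192954, cosh=1.800065, sinh=1.496741; start (x,ẋ)=(0.062600, 0.368100) → end (x,ẋ)=(0.146684, 0.178998)
phase 2: p=0.5839, T=0.604, ωT=2.100712, cosh=4.147178, sinh=4.024809; start (x,ẋ)=(0.146684, 0.178998) → end (x,ẋ)=(-1.022173, -5.377938)

x = -1.0222, ẋ = -5.3779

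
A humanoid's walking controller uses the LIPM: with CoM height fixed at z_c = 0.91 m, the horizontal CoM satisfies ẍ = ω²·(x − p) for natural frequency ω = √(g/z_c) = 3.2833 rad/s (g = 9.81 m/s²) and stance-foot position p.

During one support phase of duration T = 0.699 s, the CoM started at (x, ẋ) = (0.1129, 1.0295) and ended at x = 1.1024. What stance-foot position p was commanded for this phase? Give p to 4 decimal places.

p = 0.2501

ωT = 3.2833·0.699 = 2.295027; cosh(ωT) = 5.012730, sinh(ωT) = 4.911971
x(T) = p + (x₀−p)·cosh(ωT) + (ẋ₀/ω)·sinh(ωT) ⇒ p·(1 − cosh) = x(T) − x₀·cosh − (ẋ₀/ω)·sinh
numerator   = 1.1024 − (0.1129)·5.012730 − (1.0295/3.2833)·4.911971 = -1.003718
denominator = 1 − 5.012730 = -4.012730
p = -1.003718 / -4.012730 = 0.2501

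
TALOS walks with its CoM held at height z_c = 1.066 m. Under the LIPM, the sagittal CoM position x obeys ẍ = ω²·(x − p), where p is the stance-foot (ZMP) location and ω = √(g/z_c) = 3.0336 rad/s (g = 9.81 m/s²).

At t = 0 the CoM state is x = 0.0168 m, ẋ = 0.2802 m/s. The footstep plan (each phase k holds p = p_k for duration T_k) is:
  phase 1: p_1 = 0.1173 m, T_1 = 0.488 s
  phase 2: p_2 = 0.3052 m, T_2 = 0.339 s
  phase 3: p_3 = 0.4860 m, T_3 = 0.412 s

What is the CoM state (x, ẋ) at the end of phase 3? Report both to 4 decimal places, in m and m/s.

x = -0.9586, ẋ = -4.1531

phase 1: p=0.1173, T=0.488, ωT=1.480397, cosh=2.311118, sinh=2.083571; start (x,ẋ)=(0.016800, 0.280200) → end (x,ẋ)=(0.077483, 0.012343)
phase 2: p=0.3052, T=0.339, ωT=1.028390, cosh=1.577071, sinh=1.219489; start (x,ẋ)=(0.077483, 0.012343) → end (x,ẋ)=(-0.048965, -0.822962)
phase 3: p=0.4860, T=0.412, ωT=1.249843, cosh=1.888173, sinh=1.601623; start (x,ẋ)=(-0.048965, -0.822962) → end (x,ẋ)=(-0.958597, -4.153118)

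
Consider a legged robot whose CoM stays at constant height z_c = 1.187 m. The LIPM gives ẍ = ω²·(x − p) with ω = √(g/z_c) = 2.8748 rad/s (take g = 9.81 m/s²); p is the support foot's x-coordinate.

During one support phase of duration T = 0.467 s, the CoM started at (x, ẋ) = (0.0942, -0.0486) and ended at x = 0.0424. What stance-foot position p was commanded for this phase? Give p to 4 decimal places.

p = 0.1149

ωT = 2.8748·0.467 = 1.342532; cosh(ωT) = 2.044954, sinh(ωT) = 1.783770
x(T) = p + (x₀−p)·cosh(ωT) + (ẋ₀/ω)·sinh(ωT) ⇒ p·(1 − cosh) = x(T) − x₀·cosh − (ẋ₀/ω)·sinh
numerator   = 0.0424 − (0.0942)·2.044954 − (-0.0486/2.8748)·1.783770 = -0.120079
denominator = 1 − 2.044954 = -1.044954
p = -0.120079 / -1.044954 = 0.1149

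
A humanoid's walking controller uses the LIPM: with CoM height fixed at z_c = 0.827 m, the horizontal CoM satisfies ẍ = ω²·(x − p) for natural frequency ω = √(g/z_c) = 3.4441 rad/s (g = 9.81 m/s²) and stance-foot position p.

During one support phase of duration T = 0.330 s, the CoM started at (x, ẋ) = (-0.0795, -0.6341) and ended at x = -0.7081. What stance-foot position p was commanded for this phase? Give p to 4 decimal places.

ωT = 3.4441·0.330 = 1.136553; cosh(ωT) = 1.718466, sinh(ωT) = 1.397543
x(T) = p + (x₀−p)·cosh(ωT) + (ẋ₀/ω)·sinh(ωT) ⇒ p·(1 − cosh) = x(T) − x₀·cosh − (ẋ₀/ω)·sinh
numerator   = -0.7081 − (-0.0795)·1.718466 − (-0.6341/3.4441)·1.397543 = -0.314178
denominator = 1 − 1.718466 = -0.718466
p = -0.314178 / -0.718466 = 0.4373

p = 0.4373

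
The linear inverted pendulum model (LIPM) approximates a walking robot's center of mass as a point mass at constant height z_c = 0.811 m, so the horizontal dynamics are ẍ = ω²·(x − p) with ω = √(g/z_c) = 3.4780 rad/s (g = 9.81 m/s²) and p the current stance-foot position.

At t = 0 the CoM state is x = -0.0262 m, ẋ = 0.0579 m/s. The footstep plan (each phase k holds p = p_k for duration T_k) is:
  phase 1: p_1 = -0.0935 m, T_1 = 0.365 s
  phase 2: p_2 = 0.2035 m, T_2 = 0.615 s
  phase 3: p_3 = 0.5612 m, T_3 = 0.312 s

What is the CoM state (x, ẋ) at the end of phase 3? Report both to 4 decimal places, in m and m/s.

x = -0.0120, ẋ = -1.5342

phase 1: p=-0.0935, T=0.365, ωT=1.269470, cosh=1.919973, sinh=1.638993; start (x,ẋ)=(-0.026200, 0.057900) → end (x,ẋ)=(0.062999, 0.494804)
phase 2: p=0.2035, T=0.615, ωT=2.138970, cosh=4.304232, sinh=4.186456; start (x,ẋ)=(0.062999, 0.494804) → end (x,ẋ)=(0.194347, 0.083994)
phase 3: p=0.5612, T=0.312, ωT=1.085136, cosh=1.648849, sinh=1.310993; start (x,ẋ)=(0.194347, 0.083994) → end (x,ẋ)=(-0.012025, -1.534223)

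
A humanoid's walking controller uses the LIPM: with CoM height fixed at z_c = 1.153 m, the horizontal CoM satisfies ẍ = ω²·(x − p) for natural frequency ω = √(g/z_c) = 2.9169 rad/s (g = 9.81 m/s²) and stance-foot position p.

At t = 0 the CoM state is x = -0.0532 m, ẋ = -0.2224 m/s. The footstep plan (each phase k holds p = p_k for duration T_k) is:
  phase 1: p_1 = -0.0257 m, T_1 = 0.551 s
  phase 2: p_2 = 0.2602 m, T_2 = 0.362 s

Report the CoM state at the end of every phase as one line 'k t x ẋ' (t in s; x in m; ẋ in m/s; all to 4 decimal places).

1 0.5510 -0.2796 -0.7691
2 0.9130 -0.9427 -3.2284

phase 1: p=-0.0257, T=0.551, ωT=1.607212, cosh=2.594664, sinh=2.394218; start (x,ẋ)=(-0.053200, -0.222400) → end (x,ẋ)=(-0.279601, -0.769105)
phase 2: p=0.2602, T=0.362, ωT=1.055918, cosh=1.611243, sinh=1.263370; start (x,ẋ)=(-0.279601, -0.769105) → end (x,ẋ)=(-0.942666, -3.228448)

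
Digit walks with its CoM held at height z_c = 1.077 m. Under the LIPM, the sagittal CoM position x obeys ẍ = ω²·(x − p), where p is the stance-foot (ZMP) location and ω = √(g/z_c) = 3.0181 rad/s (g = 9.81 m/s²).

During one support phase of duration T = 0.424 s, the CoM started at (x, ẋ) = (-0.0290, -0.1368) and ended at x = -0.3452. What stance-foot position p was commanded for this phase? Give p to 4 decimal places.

p = 0.2283

ωT = 3.0181·0.424 = 1.279674; cosh(ωT) = 1.936798, sinh(ωT) = 1.658671
x(T) = p + (x₀−p)·cosh(ωT) + (ẋ₀/ω)·sinh(ωT) ⇒ p·(1 − cosh) = x(T) − x₀·cosh − (ẋ₀/ω)·sinh
numerator   = -0.3452 − (-0.0290)·1.936798 − (-0.1368/3.0181)·1.658671 = -0.213851
denominator = 1 − 1.936798 = -0.936798
p = -0.213851 / -0.936798 = 0.2283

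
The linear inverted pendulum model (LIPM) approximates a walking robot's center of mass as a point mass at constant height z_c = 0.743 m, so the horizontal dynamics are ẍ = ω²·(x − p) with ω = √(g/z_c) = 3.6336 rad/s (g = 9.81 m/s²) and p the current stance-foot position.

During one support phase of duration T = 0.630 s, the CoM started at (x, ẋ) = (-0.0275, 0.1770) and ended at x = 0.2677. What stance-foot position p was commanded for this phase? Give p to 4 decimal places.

p = -0.0419

ωT = 3.6336·0.630 = 2.289168; cosh(ωT) = 4.984038, sinh(ωT) = 4.882687
x(T) = p + (x₀−p)·cosh(ωT) + (ẋ₀/ω)·sinh(ωT) ⇒ p·(1 − cosh) = x(T) − x₀·cosh − (ẋ₀/ω)·sinh
numerator   = 0.2677 − (-0.0275)·4.984038 − (0.1770/3.6336)·4.882687 = 0.166915
denominator = 1 − 4.984038 = -3.984038
p = 0.166915 / -3.984038 = -0.0419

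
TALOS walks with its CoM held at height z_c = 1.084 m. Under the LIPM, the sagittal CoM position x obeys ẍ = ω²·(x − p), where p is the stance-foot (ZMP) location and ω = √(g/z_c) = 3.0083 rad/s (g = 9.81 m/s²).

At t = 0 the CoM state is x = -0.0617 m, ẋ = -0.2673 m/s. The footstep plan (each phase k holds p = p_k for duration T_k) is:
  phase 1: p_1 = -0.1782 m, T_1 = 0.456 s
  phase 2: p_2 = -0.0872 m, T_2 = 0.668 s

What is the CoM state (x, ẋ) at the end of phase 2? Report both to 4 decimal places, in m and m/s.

x = -0.0227, ẋ = 0.2097

phase 1: p=-0.1782, T=0.456, ωT=1.371785, cosh=2.098017, sinh=1.844363; start (x,ẋ)=(-0.061700, -0.267300) → end (x,ẋ)=(-0.097660, 0.085588)
phase 2: p=-0.0872, T=0.668, ωT=2.009544, cosh=3.796984, sinh=3.662934; start (x,ẋ)=(-0.097660, 0.085588) → end (x,ẋ)=(-0.022705, 0.209713)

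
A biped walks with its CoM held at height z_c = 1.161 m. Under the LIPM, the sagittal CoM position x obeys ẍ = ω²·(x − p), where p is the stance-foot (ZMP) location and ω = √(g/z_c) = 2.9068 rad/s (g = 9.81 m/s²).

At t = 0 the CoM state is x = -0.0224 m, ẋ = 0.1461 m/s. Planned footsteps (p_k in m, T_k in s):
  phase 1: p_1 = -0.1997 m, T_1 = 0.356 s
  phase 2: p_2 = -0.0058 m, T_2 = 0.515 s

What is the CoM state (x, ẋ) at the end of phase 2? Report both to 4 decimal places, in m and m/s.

phase 1: p=-0.1997, T=0.356, ωT=1.034821, cosh=1.584946, sinh=1.229656; start (x,ẋ)=(-0.022400, 0.146100) → end (x,ẋ)=(0.143115, 0.865295)
phase 2: p=-0.0058, T=0.515, ωT=1.497002, cosh=2.346037, sinh=2.122236; start (x,ẋ)=(0.143115, 0.865295) → end (x,ẋ)=(0.975307, 2.948660)

x = 0.9753, ẋ = 2.9487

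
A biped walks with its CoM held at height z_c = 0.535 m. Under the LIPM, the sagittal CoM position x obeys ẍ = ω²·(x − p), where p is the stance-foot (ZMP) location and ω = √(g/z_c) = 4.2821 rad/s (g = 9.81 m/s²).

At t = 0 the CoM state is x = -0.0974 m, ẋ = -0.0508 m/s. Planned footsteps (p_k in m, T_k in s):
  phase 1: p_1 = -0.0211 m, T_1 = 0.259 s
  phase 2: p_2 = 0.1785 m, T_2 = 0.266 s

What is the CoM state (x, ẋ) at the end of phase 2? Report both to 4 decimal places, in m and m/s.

x = -0.5860, ẋ = -2.9711

phase 1: p=-0.0211, T=0.259, ωT=1.109064, cosh=1.680693, sinh=1.350826; start (x,ẋ)=(-0.097400, -0.050800) → end (x,ẋ)=(-0.165362, -0.526727)
phase 2: p=0.1785, T=0.266, ωT=1.139039, cosh=1.721945, sinh=1.401819; start (x,ẋ)=(-0.165362, -0.526727) → end (x,ẋ)=(-0.586045, -2.971106)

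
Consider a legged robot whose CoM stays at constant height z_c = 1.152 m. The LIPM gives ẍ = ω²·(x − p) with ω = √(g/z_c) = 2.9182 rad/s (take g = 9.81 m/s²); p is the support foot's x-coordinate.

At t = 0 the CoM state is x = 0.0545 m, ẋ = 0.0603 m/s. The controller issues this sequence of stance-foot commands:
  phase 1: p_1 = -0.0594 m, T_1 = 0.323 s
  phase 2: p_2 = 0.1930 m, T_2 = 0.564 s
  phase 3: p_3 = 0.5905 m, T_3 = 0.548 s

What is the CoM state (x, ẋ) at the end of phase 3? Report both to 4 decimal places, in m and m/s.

phase 1: p=-0.0594, T=0.323, ωT=0.942579, cosh=1.478106, sinh=1.088485; start (x,ẋ)=(0.054500, 0.060300) → end (x,ẋ)=(0.131448, 0.450924)
phase 2: p=0.1930, T=0.564, ωT=1.645865, cosh=2.689169, sinh=2.496323; start (x,ẋ)=(0.131448, 0.450924) → end (x,ẋ)=(0.413211, 0.764219)
phase 3: p=0.5905, T=0.548, ωT=1.599174, cosh=2.575502, sinh=2.373439; start (x,ẋ)=(0.413211, 0.764219) → end (x,ẋ)=(0.755449, 0.740316)

x = 0.7554, ẋ = 0.7403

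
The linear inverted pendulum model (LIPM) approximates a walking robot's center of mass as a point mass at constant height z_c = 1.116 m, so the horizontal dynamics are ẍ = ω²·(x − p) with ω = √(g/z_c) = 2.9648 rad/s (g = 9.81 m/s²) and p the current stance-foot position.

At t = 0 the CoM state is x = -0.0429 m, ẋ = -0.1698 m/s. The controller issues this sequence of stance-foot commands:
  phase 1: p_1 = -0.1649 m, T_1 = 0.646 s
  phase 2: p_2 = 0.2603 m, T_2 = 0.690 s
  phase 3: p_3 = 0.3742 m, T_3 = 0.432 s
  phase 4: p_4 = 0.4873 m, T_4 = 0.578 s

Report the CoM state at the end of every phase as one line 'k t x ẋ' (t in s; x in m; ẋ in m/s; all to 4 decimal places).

1 0.6460 0.0680 0.6122
2 1.3360 0.2895 0.2395
3 1.7680 0.3442 0.0472
4 2.3460 0.1201 -1.0038

phase 1: p=-0.1649, T=0.646, ωT=1.915261, cosh=3.468006, sinh=3.320703; start (x,ẋ)=(-0.042900, -0.169800) → end (x,ẋ)=(0.068013, 0.612249)
phase 2: p=0.2603, T=0.690, ωT=2.045712, cosh=3.931976, sinh=3.802688; start (x,ẋ)=(0.068013, 0.612249) → end (x,ẋ)=(0.289512, 0.239472)
phase 3: p=0.3742, T=0.432, ωT=1.280794, cosh=1.938656, sinh=1.660839; start (x,ẋ)=(0.289512, 0.239472) → end (x,ẋ)=(0.344168, 0.047246)
phase 4: p=0.4873, T=0.578, ωT=1.713654, cosh=2.864705, sinh=2.684499; start (x,ẋ)=(0.344168, 0.047246) → end (x,ẋ)=(0.120050, -1.003837)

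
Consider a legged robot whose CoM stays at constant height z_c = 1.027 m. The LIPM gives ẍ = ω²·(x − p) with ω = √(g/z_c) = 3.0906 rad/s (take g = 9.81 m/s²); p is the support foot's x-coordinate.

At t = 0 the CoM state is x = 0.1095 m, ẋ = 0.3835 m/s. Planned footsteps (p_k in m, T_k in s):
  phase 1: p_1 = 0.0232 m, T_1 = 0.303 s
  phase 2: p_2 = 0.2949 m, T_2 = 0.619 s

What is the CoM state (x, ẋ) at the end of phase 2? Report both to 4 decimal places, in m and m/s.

phase 1: p=0.0232, T=0.303, ωT=0.936452, cosh=1.471465, sinh=1.079449; start (x,ẋ)=(0.109500, 0.383500) → end (x,ẋ)=(0.284132, 0.852216)
phase 2: p=0.2949, T=0.619, ωT=1.913081, cosh=3.460777, sinh=3.313153; start (x,ẋ)=(0.284132, 0.852216) → end (x,ẋ)=(1.171218, 2.839069)

x = 1.1712, ẋ = 2.8391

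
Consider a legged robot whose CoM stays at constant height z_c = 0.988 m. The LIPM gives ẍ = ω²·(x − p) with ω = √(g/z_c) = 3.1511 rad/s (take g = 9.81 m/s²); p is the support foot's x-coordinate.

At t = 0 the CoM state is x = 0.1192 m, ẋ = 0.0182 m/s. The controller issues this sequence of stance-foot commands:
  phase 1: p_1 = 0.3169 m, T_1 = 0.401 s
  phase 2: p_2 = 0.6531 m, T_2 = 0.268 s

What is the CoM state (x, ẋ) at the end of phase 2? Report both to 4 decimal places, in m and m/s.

x = -0.6126, ẋ = -3.4553

phase 1: p=0.3169, T=0.401, ωT=1.263591, cosh=1.910371, sinh=1.627734; start (x,ẋ)=(0.119200, 0.018200) → end (x,ẋ)=(-0.051379, -0.979264)
phase 2: p=0.6531, T=0.268, ωT=0.844495, cosh=1.378288, sinh=0.948514; start (x,ẋ)=(-0.051379, -0.979264) → end (x,ẋ)=(-0.612644, -3.455299)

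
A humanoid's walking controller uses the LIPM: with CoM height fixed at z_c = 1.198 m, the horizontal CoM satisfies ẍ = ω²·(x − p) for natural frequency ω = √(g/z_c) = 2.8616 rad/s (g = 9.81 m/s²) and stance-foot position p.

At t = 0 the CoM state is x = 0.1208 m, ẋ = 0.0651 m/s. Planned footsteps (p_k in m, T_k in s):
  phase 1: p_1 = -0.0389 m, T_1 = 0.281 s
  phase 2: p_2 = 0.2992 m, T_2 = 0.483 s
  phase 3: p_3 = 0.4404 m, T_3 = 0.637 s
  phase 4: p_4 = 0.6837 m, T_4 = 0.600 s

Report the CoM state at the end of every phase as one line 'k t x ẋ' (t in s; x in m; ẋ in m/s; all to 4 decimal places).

phase 1: p=-0.0389, T=0.281, ωT=0.804110, cosh=1.341096, sinh=0.893610; start (x,ẋ)=(0.120800, 0.065100) → end (x,ẋ)=(0.195602, 0.495683)
phase 2: p=0.2992, T=0.483, ωT=1.382153, cosh=2.117253, sinh=1.866215; start (x,ẋ)=(0.195602, 0.495683) → end (x,ẋ)=(0.403121, 0.496236)
phase 3: p=0.4404, T=0.637, ωT=1.822839, cosh=3.175486, sinh=3.013920; start (x,ẋ)=(0.403121, 0.496236) → end (x,ẋ)=(0.844671, 1.254272)
phase 4: p=0.6837, T=0.600, ωT=1.716960, cosh=2.873594, sinh=2.693983; start (x,ẋ)=(0.844671, 1.254272) → end (x,ẋ)=(2.327068, 4.845210)

1 0.2810 0.1956 0.4957
2 0.7640 0.4031 0.4962
3 1.4010 0.8447 1.2543
4 2.0010 2.3271 4.8452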